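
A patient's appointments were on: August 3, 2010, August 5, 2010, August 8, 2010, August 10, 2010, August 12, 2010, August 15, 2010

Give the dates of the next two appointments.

August 17, 2010; August 19, 2010

Gaps: 2, 3, 2, 2, 3 days — not constant, but cyclic with period 3.
The events fall on every Tuesday, Thursday and Sunday.
The following Tuesday is August 17, 2010.
The following Thursday is August 19, 2010.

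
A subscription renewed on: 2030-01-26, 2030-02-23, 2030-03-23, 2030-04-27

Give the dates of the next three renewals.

These are Saturdays at 28- or 35-day spacing (28, 28, 35).
The pattern: 4th Saturday of the month.
4th Saturday of May 2030: 2030-05-25.
4th Saturday of June 2030: 2030-06-22.
4th Saturday of July 2030: 2030-07-27.

2030-05-25, 2030-06-22, 2030-07-27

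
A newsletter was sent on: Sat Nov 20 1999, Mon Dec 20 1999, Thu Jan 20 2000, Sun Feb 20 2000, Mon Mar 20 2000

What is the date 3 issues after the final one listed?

Tue Jun 20 2000

The day-of-month is always 20 (30, 31, 31, 29 days between events).
So this recurs on the 20th of each month.
Next: April 2000 → Thu Apr 20 2000.
May 2000: Sat May 20 2000.
Next: June 2000 → Tue Jun 20 2000.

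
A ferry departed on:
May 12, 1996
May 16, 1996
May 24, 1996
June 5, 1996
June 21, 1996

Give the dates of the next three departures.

July 11, 1996; August 4, 1996; September 1, 1996

The spacing grows by 4 each time: 4, 8, 12, 16 days.
Next gap: 20 days. June 21, 1996 + 20 days = July 11, 1996.
Next gap: 24 days. July 11, 1996 + 24 days = August 4, 1996.
Next gap: 28 days. August 4, 1996 + 28 days = September 1, 1996.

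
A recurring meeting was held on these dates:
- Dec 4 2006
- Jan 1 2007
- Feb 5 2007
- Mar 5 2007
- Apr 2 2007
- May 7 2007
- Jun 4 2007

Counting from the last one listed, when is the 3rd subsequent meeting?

All dates are Mondays, 28, 35, 28, 28, 35, 28 days apart.
Specifically, the 1st Monday of each month.
July 2007 — 1st Monday is Jul 2 2007.
1st Monday of August 2007: Aug 6 2007.
September 2007 — 1st Monday is Sep 3 2007.

Sep 3 2007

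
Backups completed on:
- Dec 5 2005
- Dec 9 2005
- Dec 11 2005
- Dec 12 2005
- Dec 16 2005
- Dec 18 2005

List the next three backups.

Every event lands on a Monday or Friday or Sunday (gaps cycle 4, 2, 1, 4, 2).
So the schedule is: every Monday, Friday and Sunday.
Next Monday: Dec 19 2005.
Next Friday: Dec 23 2005.
Next Sunday: Dec 25 2005.

Dec 19 2005, Dec 23 2005, Dec 25 2005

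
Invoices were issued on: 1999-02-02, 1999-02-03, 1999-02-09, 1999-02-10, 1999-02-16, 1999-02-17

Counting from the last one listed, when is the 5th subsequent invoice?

1999-03-09

Every event lands on a Tuesday or Wednesday (gaps cycle 1, 6, 1, 6, 1).
So the schedule is: every Tuesday and Wednesday.
Next Tuesday: 1999-02-23.
The following Wednesday is 1999-02-24.
Next Tuesday: 1999-03-02.
Next Wednesday: 1999-03-03.
The following Tuesday is 1999-03-09.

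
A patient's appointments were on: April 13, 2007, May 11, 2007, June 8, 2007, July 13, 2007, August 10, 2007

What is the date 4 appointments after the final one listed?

These are Fridays at 28- or 35-day spacing (28, 28, 35, 28).
The pattern: 2nd Friday of the month.
2nd Friday of September 2007: September 14, 2007.
October 2007 — 2nd Friday is October 12, 2007.
2nd Friday of November 2007: November 9, 2007.
2nd Friday of December 2007: December 14, 2007.

December 14, 2007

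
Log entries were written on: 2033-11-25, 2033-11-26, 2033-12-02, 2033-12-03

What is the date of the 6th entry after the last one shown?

Gaps: 1, 6, 1 days — not constant, but cyclic with period 2.
The events fall on every Friday and Saturday.
The following Friday is 2033-12-09.
Next Saturday: 2033-12-10.
Next Friday: 2033-12-16.
Next Saturday: 2033-12-17.
Next Friday: 2033-12-23.
Next Saturday: 2033-12-24.

2033-12-24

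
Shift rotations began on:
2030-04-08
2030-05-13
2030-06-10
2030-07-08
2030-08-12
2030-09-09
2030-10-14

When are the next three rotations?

2030-11-11, 2030-12-09, 2031-01-13

Gaps: 35, 28, 28, 35, 28, 35 days — a mix of 28 and 35. Every date is a Monday.
Each is the 2nd Monday of its month.
2nd Monday of November 2030: 2030-11-11.
2nd Monday of December 2030: 2030-12-09.
January 2031 — 2nd Monday is 2031-01-13.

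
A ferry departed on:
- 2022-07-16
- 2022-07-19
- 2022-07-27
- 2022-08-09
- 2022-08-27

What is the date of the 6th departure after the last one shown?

Intervals are 3, 8, 13, 18 days — an arithmetic progression with common difference 5.
Next gap: 23 days. 2022-08-27 + 23 days = 2022-09-19.
Next gap: 28 days. 2022-09-19 + 28 days = 2022-10-17.
Next gap: 33 days. 2022-10-17 + 33 days = 2022-11-19.
Next gap: 38 days. 2022-11-19 + 38 days = 2022-12-27.
Next gap: 43 days. 2022-12-27 + 43 days = 2023-02-08.
Next gap: 48 days. 2023-02-08 + 48 days = 2023-03-28.

2023-03-28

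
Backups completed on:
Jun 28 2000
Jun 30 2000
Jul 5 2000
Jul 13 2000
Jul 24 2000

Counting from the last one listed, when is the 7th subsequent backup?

The spacing grows by 3 each time: 2, 5, 8, 11 days.
Next gap: 14 days. Jul 24 2000 + 14 days = Aug 7 2000.
Next gap: 17 days. Aug 7 2000 + 17 days = Aug 24 2000.
Next gap: 20 days. Aug 24 2000 + 20 days = Sep 13 2000.
Next gap: 23 days. Sep 13 2000 + 23 days = Oct 6 2000.
Next gap: 26 days. Oct 6 2000 + 26 days = Nov 1 2000.
Next gap: 29 days. Nov 1 2000 + 29 days = Nov 30 2000.
Next gap: 32 days. Nov 30 2000 + 32 days = Jan 1 2001.

Jan 1 2001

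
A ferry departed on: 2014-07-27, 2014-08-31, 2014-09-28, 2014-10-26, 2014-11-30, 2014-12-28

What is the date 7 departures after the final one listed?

Every date is a Sunday; gaps 35, 28, 28, 35, 28 days.
Each is the last Sunday of its month (at least one falls on the 29th or later, ruling out '4th Sunday').
Last Sunday of January 2015: 2015-01-25.
February 2015 ends with Sunday 2015-02-22.
March 2015 ends with Sunday 2015-03-29.
April 2015 ends with Sunday 2015-04-26.
Last Sunday of May 2015: 2015-05-31.
Last Sunday of June 2015: 2015-06-28.
Last Sunday of July 2015: 2015-07-26.

2015-07-26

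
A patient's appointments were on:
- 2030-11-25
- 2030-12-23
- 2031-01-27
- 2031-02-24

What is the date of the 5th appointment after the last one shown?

2031-07-28

Gaps: 28, 35, 28 days — a mix of 28 and 35. Every date is a Monday.
Each is the 4th Monday of its month.
March 2031 — 4th Monday is 2031-03-24.
4th Monday of April 2031: 2031-04-28.
May 2031 — 4th Monday is 2031-05-26.
4th Monday of June 2031: 2031-06-23.
4th Monday of July 2031: 2031-07-28.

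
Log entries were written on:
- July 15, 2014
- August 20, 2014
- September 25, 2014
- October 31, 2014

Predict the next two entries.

December 6, 2014; January 11, 2015

The spacing is 36, 36, 36 days — always 36 days.
October 31, 2014 + 36 days = December 6, 2014.
December 6, 2014 + 36 days = January 11, 2015.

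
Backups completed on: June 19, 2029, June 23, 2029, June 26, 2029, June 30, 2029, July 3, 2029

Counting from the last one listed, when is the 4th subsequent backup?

July 17, 2029

Every event lands on a Tuesday or Saturday (gaps cycle 4, 3, 4, 3).
So the schedule is: every Tuesday and Saturday.
Next Saturday: July 7, 2029.
Next Tuesday: July 10, 2029.
Next Saturday: July 14, 2029.
The following Tuesday is July 17, 2029.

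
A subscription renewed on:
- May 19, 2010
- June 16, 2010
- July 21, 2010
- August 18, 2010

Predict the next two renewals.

These are Wednesdays at 28- or 35-day spacing (28, 35, 28).
The pattern: 3rd Wednesday of the month.
September 2010 — 3rd Wednesday is September 15, 2010.
3rd Wednesday of October 2010: October 20, 2010.

September 15, 2010; October 20, 2010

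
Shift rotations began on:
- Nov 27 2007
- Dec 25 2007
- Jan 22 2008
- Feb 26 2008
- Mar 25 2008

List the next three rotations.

Apr 22 2008, May 27 2008, Jun 24 2008

Gaps: 28, 28, 35, 28 days — a mix of 28 and 35. Every date is a Tuesday.
Each is the 4th Tuesday of its month.
4th Tuesday of April 2008: Apr 22 2008.
May 2008 — 4th Tuesday is May 27 2008.
June 2008 — 4th Tuesday is Jun 24 2008.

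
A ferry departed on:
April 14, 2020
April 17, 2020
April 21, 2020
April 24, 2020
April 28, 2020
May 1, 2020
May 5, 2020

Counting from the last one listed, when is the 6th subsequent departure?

Gaps: 3, 4, 3, 4, 3, 4 days — not constant, but cyclic with period 2.
The events fall on every Tuesday and Friday.
Next Friday: May 8, 2020.
Next Tuesday: May 12, 2020.
The following Friday is May 15, 2020.
The following Tuesday is May 19, 2020.
The following Friday is May 22, 2020.
Next Tuesday: May 26, 2020.

May 26, 2020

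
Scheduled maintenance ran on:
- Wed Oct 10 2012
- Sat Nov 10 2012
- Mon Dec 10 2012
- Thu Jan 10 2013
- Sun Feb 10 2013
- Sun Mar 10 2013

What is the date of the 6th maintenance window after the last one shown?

Tue Sep 10 2013

Gaps: 31, 30, 31, 31, 28 days — not constant. Every event is on the 10th of the month.
Pattern: the 10th of each month.
April 2013: Wed Apr 10 2013.
Next: May 2013 → Fri May 10 2013.
June 2013: Mon Jun 10 2013.
July 2013: Wed Jul 10 2013.
Next: August 2013 → Sat Aug 10 2013.
September 2013: Tue Sep 10 2013.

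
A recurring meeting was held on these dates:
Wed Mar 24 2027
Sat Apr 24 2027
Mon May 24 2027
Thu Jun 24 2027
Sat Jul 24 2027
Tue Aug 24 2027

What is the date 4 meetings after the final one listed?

Gaps: 31, 30, 31, 30, 31 days — not constant. Every event is on the 24th of the month.
Pattern: the 24th of each month.
Next: September 2027 → Fri Sep 24 2027.
October 2027: Sun Oct 24 2027.
Next: November 2027 → Wed Nov 24 2027.
Next: December 2027 → Fri Dec 24 2027.

Fri Dec 24 2027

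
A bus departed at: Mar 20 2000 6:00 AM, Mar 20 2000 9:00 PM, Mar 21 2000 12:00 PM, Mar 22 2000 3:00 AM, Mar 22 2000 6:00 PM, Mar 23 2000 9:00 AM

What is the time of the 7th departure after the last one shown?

Spacing: 15, 15, 15, 15, 15 h — constant 15 h.
Mar 23 2000 9:00 AM + 15 h = Mar 24 2000 12:00 AM.
Mar 24 2000 12:00 AM + 15 h = Mar 24 2000 3:00 PM.
Mar 24 2000 3:00 PM + 15 h = Mar 25 2000 6:00 AM.
Mar 25 2000 6:00 AM + 15 h = Mar 25 2000 9:00 PM.
Mar 25 2000 9:00 PM + 15 h = Mar 26 2000 12:00 PM.
Mar 26 2000 12:00 PM + 15 h = Mar 27 2000 3:00 AM.
Mar 27 2000 3:00 AM + 15 h = Mar 27 2000 6:00 PM.

Mar 27 2000 6:00 PM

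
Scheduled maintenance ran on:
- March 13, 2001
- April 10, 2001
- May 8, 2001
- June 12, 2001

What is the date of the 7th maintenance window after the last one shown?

All dates are Tuesdays, 28, 28, 35 days apart.
Specifically, the 2nd Tuesday of each month.
July 2001 — 2nd Tuesday is July 10, 2001.
2nd Tuesday of August 2001: August 14, 2001.
September 2001 — 2nd Tuesday is September 11, 2001.
2nd Tuesday of October 2001: October 9, 2001.
2nd Tuesday of November 2001: November 13, 2001.
December 2001 — 2nd Tuesday is December 11, 2001.
January 2002 — 2nd Tuesday is January 8, 2002.

January 8, 2002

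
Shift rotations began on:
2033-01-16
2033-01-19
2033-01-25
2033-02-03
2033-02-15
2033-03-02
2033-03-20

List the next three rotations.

Intervals are 3, 6, 9, 12, 15, 18 days — an arithmetic progression with common difference 3.
Next gap: 21 days. 2033-03-20 + 21 days = 2033-04-10.
Next gap: 24 days. 2033-04-10 + 24 days = 2033-05-04.
Next gap: 27 days. 2033-05-04 + 27 days = 2033-05-31.

2033-04-10, 2033-05-04, 2033-05-31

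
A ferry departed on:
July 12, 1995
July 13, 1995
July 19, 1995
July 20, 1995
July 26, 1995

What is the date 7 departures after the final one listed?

Every event lands on a Wednesday or Thursday (gaps cycle 1, 6, 1, 6).
So the schedule is: every Wednesday and Thursday.
Next Thursday: July 27, 1995.
The following Wednesday is August 2, 1995.
Next Thursday: August 3, 1995.
The following Wednesday is August 9, 1995.
Next Thursday: August 10, 1995.
The following Wednesday is August 16, 1995.
Next Thursday: August 17, 1995.

August 17, 1995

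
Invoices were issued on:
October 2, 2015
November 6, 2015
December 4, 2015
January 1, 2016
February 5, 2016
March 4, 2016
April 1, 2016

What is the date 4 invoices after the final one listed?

August 5, 2016

These are Fridays at 28- or 35-day spacing (35, 28, 28, 35, 28, 28).
The pattern: 1st Friday of the month.
1st Friday of May 2016: May 6, 2016.
1st Friday of June 2016: June 3, 2016.
July 2016 — 1st Friday is July 1, 2016.
August 2016 — 1st Friday is August 5, 2016.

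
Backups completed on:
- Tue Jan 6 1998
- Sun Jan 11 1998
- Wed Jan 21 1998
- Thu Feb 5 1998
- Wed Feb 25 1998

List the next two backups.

Sun Mar 22 1998, Tue Apr 21 1998

Gaps: 5, 10, 15, 20 days — each gap is 5 larger than the previous one.
Next gap: 25 days. Wed Feb 25 1998 + 25 days = Sun Mar 22 1998.
Next gap: 30 days. Sun Mar 22 1998 + 30 days = Tue Apr 21 1998.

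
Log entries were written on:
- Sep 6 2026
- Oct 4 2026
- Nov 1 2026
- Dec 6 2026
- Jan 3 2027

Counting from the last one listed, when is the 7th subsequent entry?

All dates are Sundays, 28, 28, 35, 28 days apart.
Specifically, the 1st Sunday of each month.
February 2027 — 1st Sunday is Feb 7 2027.
March 2027 — 1st Sunday is Mar 7 2027.
1st Sunday of April 2027: Apr 4 2027.
1st Sunday of May 2027: May 2 2027.
June 2027 — 1st Sunday is Jun 6 2027.
July 2027 — 1st Sunday is Jul 4 2027.
1st Sunday of August 2027: Aug 1 2027.

Aug 1 2027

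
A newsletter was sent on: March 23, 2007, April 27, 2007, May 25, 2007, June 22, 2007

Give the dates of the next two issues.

All dates are Fridays, 35, 28, 28 days apart.
Specifically, the 4th Friday of each month.
4th Friday of July 2007: July 27, 2007.
August 2007 — 4th Friday is August 24, 2007.

July 27, 2007; August 24, 2007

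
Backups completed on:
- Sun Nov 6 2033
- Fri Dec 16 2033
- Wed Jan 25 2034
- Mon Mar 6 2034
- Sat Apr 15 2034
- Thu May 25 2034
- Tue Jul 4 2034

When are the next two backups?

The spacing is 40, 40, 40, 40, 40, 40 days — always 40 days.
Tue Jul 4 2034 + 40 days = Sun Aug 13 2034.
Sun Aug 13 2034 + 40 days = Fri Sep 22 2034.

Sun Aug 13 2034, Fri Sep 22 2034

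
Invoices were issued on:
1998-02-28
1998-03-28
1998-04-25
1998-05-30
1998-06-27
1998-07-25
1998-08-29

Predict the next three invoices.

1998-09-26, 1998-10-31, 1998-11-28

Every date is a Saturday; gaps 28, 28, 35, 28, 28, 35 days.
Each is the last Saturday of its month (at least one falls on the 29th or later, ruling out '4th Saturday').
September 1998 ends with Saturday 1998-09-26.
October 1998 ends with Saturday 1998-10-31.
Last Saturday of November 1998: 1998-11-28.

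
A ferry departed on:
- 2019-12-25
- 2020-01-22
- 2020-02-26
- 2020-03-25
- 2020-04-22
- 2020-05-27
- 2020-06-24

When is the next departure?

2020-07-22

All dates are Wednesdays, 28, 35, 28, 28, 35, 28 days apart.
Specifically, the 4th Wednesday of each month.
July 2020 — 4th Wednesday is 2020-07-22.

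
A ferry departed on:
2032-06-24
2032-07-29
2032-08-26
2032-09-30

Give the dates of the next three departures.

These are Thursdays with 35, 28, 35-day gaps.
Each is the final Thursday of its month — 2032-07-29 is past the 28th, so '4th Thursday' doesn't fit.
October 2032 ends with Thursday 2032-10-28.
Last Thursday of November 2032: 2032-11-25.
Last Thursday of December 2032: 2032-12-30.

2032-10-28, 2032-11-25, 2032-12-30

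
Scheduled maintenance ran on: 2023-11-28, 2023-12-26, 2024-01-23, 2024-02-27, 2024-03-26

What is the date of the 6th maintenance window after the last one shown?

All dates are Tuesdays, 28, 28, 35, 28 days apart.
Specifically, the 4th Tuesday of each month.
4th Tuesday of April 2024: 2024-04-23.
May 2024 — 4th Tuesday is 2024-05-28.
June 2024 — 4th Tuesday is 2024-06-25.
4th Tuesday of July 2024: 2024-07-23.
4th Tuesday of August 2024: 2024-08-27.
September 2024 — 4th Tuesday is 2024-09-24.

2024-09-24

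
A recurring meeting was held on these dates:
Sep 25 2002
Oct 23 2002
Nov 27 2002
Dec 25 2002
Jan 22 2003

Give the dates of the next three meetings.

Gaps: 28, 35, 28, 28 days — a mix of 28 and 35. Every date is a Wednesday.
Each is the 4th Wednesday of its month.
February 2003 — 4th Wednesday is Feb 26 2003.
4th Wednesday of March 2003: Mar 26 2003.
4th Wednesday of April 2003: Apr 23 2003.

Feb 26 2003, Mar 26 2003, Apr 23 2003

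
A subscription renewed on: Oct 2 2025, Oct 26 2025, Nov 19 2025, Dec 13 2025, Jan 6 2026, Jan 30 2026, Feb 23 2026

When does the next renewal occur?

Every event comes 24 days after the last (24, 24, 24, 24, 24, 24).
Feb 23 2026 + 24 days = Mar 19 2026.

Mar 19 2026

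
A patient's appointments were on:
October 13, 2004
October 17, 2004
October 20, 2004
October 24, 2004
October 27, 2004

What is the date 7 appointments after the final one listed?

The gap pattern 4, 3, 4, 3 repeats every 2 events.
These are the Wednesdays and Sundays of each week.
Next Sunday: October 31, 2004.
The following Wednesday is November 3, 2004.
The following Sunday is November 7, 2004.
Next Wednesday: November 10, 2004.
Next Sunday: November 14, 2004.
The following Wednesday is November 17, 2004.
The following Sunday is November 21, 2004.

November 21, 2004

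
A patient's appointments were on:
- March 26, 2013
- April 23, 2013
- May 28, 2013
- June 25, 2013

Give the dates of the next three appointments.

July 23, 2013; August 27, 2013; September 24, 2013

Gaps: 28, 35, 28 days — a mix of 28 and 35. Every date is a Tuesday.
Each is the 4th Tuesday of its month.
July 2013 — 4th Tuesday is July 23, 2013.
August 2013 — 4th Tuesday is August 27, 2013.
4th Tuesday of September 2013: September 24, 2013.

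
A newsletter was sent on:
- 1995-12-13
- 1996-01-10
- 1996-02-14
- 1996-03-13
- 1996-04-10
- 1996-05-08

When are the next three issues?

All dates are Wednesdays, 28, 35, 28, 28, 28 days apart.
Specifically, the 2nd Wednesday of each month.
2nd Wednesday of June 1996: 1996-06-12.
2nd Wednesday of July 1996: 1996-07-10.
2nd Wednesday of August 1996: 1996-08-14.

1996-06-12, 1996-07-10, 1996-08-14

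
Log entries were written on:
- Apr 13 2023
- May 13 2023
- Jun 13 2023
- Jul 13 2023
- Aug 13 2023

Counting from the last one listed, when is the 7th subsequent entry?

Mar 13 2024

Gaps: 30, 31, 30, 31 days — not constant. Every event is on the 13th of the month.
Pattern: the 13th of each month.
Next: September 2023 → Sep 13 2023.
October 2023: Oct 13 2023.
Next: November 2023 → Nov 13 2023.
Next: December 2023 → Dec 13 2023.
January 2024: Jan 13 2024.
February 2024: Feb 13 2024.
Next: March 2024 → Mar 13 2024.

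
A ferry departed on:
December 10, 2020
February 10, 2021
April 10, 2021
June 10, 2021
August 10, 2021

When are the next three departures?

The day-of-month is always 10 (62, 59, 61, 61 days between events).
So this recurs on the 10th of every 2 months.
Next: October 2021 → October 10, 2021.
December 2021: December 10, 2021.
February 2022: February 10, 2022.

October 10, 2021; December 10, 2021; February 10, 2022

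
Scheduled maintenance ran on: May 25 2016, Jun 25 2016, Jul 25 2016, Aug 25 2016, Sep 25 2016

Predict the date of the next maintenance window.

Gaps: 31, 30, 31, 31 days — not constant. Every event is on the 25th of the month.
Pattern: the 25th of each month.
Next: October 2016 → Oct 25 2016.

Oct 25 2016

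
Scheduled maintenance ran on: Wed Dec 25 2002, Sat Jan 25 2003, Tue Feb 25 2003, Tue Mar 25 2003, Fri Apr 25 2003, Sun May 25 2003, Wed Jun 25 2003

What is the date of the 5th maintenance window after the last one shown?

Tue Nov 25 2003

Gaps: 31, 31, 28, 31, 30, 31 days — not constant. Every event is on the 25th of the month.
Pattern: the 25th of each month.
July 2003: Fri Jul 25 2003.
Next: August 2003 → Mon Aug 25 2003.
September 2003: Thu Sep 25 2003.
Next: October 2003 → Sat Oct 25 2003.
Next: November 2003 → Tue Nov 25 2003.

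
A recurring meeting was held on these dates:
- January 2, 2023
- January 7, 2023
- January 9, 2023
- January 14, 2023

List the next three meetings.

January 16, 2023; January 21, 2023; January 23, 2023

The gap pattern 5, 2, 5 repeats every 2 events.
These are the Mondays and Saturdays of each week.
The following Monday is January 16, 2023.
Next Saturday: January 21, 2023.
The following Monday is January 23, 2023.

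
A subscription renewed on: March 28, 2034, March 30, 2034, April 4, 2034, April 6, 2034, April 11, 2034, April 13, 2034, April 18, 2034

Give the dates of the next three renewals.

The gap pattern 2, 5, 2, 5, 2, 5 repeats every 2 events.
These are the Tuesdays and Thursdays of each week.
Next Thursday: April 20, 2034.
The following Tuesday is April 25, 2034.
The following Thursday is April 27, 2034.

April 20, 2034; April 25, 2034; April 27, 2034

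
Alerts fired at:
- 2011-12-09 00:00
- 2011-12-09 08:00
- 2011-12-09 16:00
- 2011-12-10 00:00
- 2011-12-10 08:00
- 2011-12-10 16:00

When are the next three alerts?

Gaps: 8, 8, 8, 8, 8 hours — each event is 8 hours after the previous one.
2011-12-10 16:00 + 8 h = 2011-12-11 00:00.
2011-12-11 00:00 + 8 h = 2011-12-11 08:00.
2011-12-11 08:00 + 8 h = 2011-12-11 16:00.

2011-12-11 00:00, 2011-12-11 08:00, 2011-12-11 16:00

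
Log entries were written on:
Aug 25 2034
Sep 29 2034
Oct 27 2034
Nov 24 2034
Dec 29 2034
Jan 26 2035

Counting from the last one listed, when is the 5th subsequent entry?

All Fridays; the gaps (35, 28, 28, 35, 28) vary with month length.
This is the last Friday of each month.
Last Friday of February 2035: Feb 23 2035.
March 2035 ends with Friday Mar 30 2035.
Last Friday of April 2035: Apr 27 2035.
Last Friday of May 2035: May 25 2035.
June 2035 ends with Friday Jun 29 2035.

Jun 29 2035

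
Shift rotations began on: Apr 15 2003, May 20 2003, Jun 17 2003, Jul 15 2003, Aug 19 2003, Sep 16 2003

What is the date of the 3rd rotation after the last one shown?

Gaps: 35, 28, 28, 35, 28 days — a mix of 28 and 35. Every date is a Tuesday.
Each is the 3rd Tuesday of its month.
October 2003 — 3rd Tuesday is Oct 21 2003.
3rd Tuesday of November 2003: Nov 18 2003.
3rd Tuesday of December 2003: Dec 16 2003.

Dec 16 2003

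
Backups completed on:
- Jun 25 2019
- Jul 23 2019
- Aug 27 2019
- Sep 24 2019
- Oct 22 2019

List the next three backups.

Nov 26 2019, Dec 24 2019, Jan 28 2020

These are Tuesdays at 28- or 35-day spacing (28, 35, 28, 28).
The pattern: 4th Tuesday of the month.
November 2019 — 4th Tuesday is Nov 26 2019.
December 2019 — 4th Tuesday is Dec 24 2019.
January 2020 — 4th Tuesday is Jan 28 2020.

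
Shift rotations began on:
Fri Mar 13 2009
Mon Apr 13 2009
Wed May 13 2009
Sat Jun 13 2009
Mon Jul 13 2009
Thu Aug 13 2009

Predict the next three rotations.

Gaps: 31, 30, 31, 30, 31 days — not constant. Every event is on the 13th of the month.
Pattern: the 13th of each month.
September 2009: Sun Sep 13 2009.
October 2009: Tue Oct 13 2009.
November 2009: Fri Nov 13 2009.

Sun Sep 13 2009, Tue Oct 13 2009, Fri Nov 13 2009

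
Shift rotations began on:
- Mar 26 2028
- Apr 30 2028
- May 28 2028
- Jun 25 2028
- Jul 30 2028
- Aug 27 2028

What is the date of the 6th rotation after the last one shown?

Feb 25 2029

These are Sundays with 35, 28, 28, 35, 28-day gaps.
Each is the final Sunday of its month — Apr 30 2028 is past the 28th, so '4th Sunday' doesn't fit.
September 2028 ends with Sunday Sep 24 2028.
Last Sunday of October 2028: Oct 29 2028.
Last Sunday of November 2028: Nov 26 2028.
December 2028 ends with Sunday Dec 31 2028.
January 2029 ends with Sunday Jan 28 2029.
Last Sunday of February 2029: Feb 25 2029.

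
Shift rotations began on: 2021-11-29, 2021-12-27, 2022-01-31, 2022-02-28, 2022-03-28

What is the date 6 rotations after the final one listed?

Every date is a Monday; gaps 28, 35, 28, 28 days.
Each is the last Monday of its month (at least one falls on the 29th or later, ruling out '4th Monday').
April 2022 ends with Monday 2022-04-25.
May 2022 ends with Monday 2022-05-30.
Last Monday of June 2022: 2022-06-27.
July 2022 ends with Monday 2022-07-25.
August 2022 ends with Monday 2022-08-29.
Last Monday of September 2022: 2022-09-26.

2022-09-26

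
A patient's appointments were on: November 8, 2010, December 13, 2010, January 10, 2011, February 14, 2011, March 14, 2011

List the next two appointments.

April 11, 2011; May 9, 2011

All dates are Mondays, 35, 28, 35, 28 days apart.
Specifically, the 2nd Monday of each month.
2nd Monday of April 2011: April 11, 2011.
May 2011 — 2nd Monday is May 9, 2011.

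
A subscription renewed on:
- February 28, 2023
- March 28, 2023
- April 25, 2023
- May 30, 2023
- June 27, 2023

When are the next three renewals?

July 25, 2023; August 29, 2023; September 26, 2023

All Tuesdays; the gaps (28, 28, 35, 28) vary with month length.
This is the last Tuesday of each month.
Last Tuesday of July 2023: July 25, 2023.
August 2023 ends with Tuesday August 29, 2023.
September 2023 ends with Tuesday September 26, 2023.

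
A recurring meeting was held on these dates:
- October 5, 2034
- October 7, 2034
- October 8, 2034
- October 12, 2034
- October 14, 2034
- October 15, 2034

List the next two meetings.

Gaps: 2, 1, 4, 2, 1 days — not constant, but cyclic with period 3.
The events fall on every Thursday, Saturday and Sunday.
The following Thursday is October 19, 2034.
Next Saturday: October 21, 2034.

October 19, 2034; October 21, 2034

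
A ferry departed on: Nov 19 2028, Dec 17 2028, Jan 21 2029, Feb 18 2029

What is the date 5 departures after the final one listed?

Gaps: 28, 35, 28 days — a mix of 28 and 35. Every date is a Sunday.
Each is the 3rd Sunday of its month.
March 2029 — 3rd Sunday is Mar 18 2029.
April 2029 — 3rd Sunday is Apr 15 2029.
May 2029 — 3rd Sunday is May 20 2029.
June 2029 — 3rd Sunday is Jun 17 2029.
July 2029 — 3rd Sunday is Jul 15 2029.

Jul 15 2029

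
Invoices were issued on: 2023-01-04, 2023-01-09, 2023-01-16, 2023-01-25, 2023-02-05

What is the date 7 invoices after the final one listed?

Gaps: 5, 7, 9, 11 days — each gap is 2 larger than the previous one.
Next gap: 13 days. 2023-02-05 + 13 days = 2023-02-18.
Next gap: 15 days. 2023-02-18 + 15 days = 2023-03-05.
Next gap: 17 days. 2023-03-05 + 17 days = 2023-03-22.
Next gap: 19 days. 2023-03-22 + 19 days = 2023-04-10.
Next gap: 21 days. 2023-04-10 + 21 days = 2023-05-01.
Next gap: 23 days. 2023-05-01 + 23 days = 2023-05-24.
Next gap: 25 days. 2023-05-24 + 25 days = 2023-06-18.

2023-06-18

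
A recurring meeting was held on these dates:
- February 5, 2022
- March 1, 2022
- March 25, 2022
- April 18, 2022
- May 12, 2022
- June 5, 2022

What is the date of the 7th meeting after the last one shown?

The spacing is 24, 24, 24, 24, 24 days — always 24 days.
June 5, 2022 + 24 days = June 29, 2022.
June 29, 2022 + 24 days = July 23, 2022.
July 23, 2022 + 24 days = August 16, 2022.
August 16, 2022 + 24 days = September 9, 2022.
September 9, 2022 + 24 days = October 3, 2022.
October 3, 2022 + 24 days = October 27, 2022.
October 27, 2022 + 24 days = November 20, 2022.

November 20, 2022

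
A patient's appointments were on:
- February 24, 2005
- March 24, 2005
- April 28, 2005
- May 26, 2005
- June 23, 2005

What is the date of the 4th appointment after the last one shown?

These are Thursdays at 28- or 35-day spacing (28, 35, 28, 28).
The pattern: 4th Thursday of the month.
July 2005 — 4th Thursday is July 28, 2005.
4th Thursday of August 2005: August 25, 2005.
September 2005 — 4th Thursday is September 22, 2005.
4th Thursday of October 2005: October 27, 2005.

October 27, 2005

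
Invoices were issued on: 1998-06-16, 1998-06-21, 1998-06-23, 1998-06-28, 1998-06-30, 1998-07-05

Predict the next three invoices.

Gaps: 5, 2, 5, 2, 5 days — not constant, but cyclic with period 2.
The events fall on every Tuesday and Sunday.
Next Tuesday: 1998-07-07.
The following Sunday is 1998-07-12.
Next Tuesday: 1998-07-14.

1998-07-07, 1998-07-12, 1998-07-14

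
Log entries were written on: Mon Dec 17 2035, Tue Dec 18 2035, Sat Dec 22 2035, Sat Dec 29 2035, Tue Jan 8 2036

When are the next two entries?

Intervals are 1, 4, 7, 10 days — an arithmetic progression with common difference 3.
Next gap: 13 days. Tue Jan 8 2036 + 13 days = Mon Jan 21 2036.
Next gap: 16 days. Mon Jan 21 2036 + 16 days = Wed Feb 6 2036.

Mon Jan 21 2036, Wed Feb 6 2036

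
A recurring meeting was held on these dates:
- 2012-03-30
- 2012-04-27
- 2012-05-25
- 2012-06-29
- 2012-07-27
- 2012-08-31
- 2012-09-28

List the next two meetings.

2012-10-26, 2012-11-30

These are Fridays with 28, 28, 35, 28, 35, 28-day gaps.
Each is the final Friday of its month — 2012-03-30 is past the 28th, so '4th Friday' doesn't fit.
Last Friday of October 2012: 2012-10-26.
Last Friday of November 2012: 2012-11-30.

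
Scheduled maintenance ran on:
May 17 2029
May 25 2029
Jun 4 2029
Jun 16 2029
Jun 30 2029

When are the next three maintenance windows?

The spacing grows by 2 each time: 8, 10, 12, 14 days.
Next gap: 16 days. Jun 30 2029 + 16 days = Jul 16 2029.
Next gap: 18 days. Jul 16 2029 + 18 days = Aug 3 2029.
Next gap: 20 days. Aug 3 2029 + 20 days = Aug 23 2029.

Jul 16 2029, Aug 3 2029, Aug 23 2029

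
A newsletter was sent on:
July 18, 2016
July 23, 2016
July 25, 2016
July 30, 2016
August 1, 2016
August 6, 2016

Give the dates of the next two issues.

The gap pattern 5, 2, 5, 2, 5 repeats every 2 events.
These are the Mondays and Saturdays of each week.
The following Monday is August 8, 2016.
The following Saturday is August 13, 2016.

August 8, 2016; August 13, 2016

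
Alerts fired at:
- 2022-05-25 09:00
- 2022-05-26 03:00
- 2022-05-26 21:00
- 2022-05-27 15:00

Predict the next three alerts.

2022-05-28 09:00, 2022-05-29 03:00, 2022-05-29 21:00

Spacing: 18, 18, 18 h — constant 18 h.
2022-05-27 15:00 + 18 h = 2022-05-28 09:00.
2022-05-28 09:00 + 18 h = 2022-05-29 03:00.
2022-05-29 03:00 + 18 h = 2022-05-29 21:00.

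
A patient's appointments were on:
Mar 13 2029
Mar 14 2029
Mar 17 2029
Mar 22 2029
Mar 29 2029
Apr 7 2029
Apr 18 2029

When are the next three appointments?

May 1 2029, May 16 2029, Jun 2 2029

Intervals are 1, 3, 5, 7, 9, 11 days — an arithmetic progression with common difference 2.
Next gap: 13 days. Apr 18 2029 + 13 days = May 1 2029.
Next gap: 15 days. May 1 2029 + 15 days = May 16 2029.
Next gap: 17 days. May 16 2029 + 17 days = Jun 2 2029.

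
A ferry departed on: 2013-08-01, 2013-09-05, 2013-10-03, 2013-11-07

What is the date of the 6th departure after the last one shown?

2014-05-01

Gaps: 35, 28, 35 days — a mix of 28 and 35. Every date is a Thursday.
Each is the 1st Thursday of its month.
December 2013 — 1st Thursday is 2013-12-05.
1st Thursday of January 2014: 2014-01-02.
February 2014 — 1st Thursday is 2014-02-06.
1st Thursday of March 2014: 2014-03-06.
1st Thursday of April 2014: 2014-04-03.
1st Thursday of May 2014: 2014-05-01.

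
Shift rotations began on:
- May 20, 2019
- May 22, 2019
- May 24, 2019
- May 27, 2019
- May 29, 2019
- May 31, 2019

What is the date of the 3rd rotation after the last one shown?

The gap pattern 2, 2, 3, 2, 2 repeats every 3 events.
These are the Mondays, Wednesdays and Fridays of each week.
The following Monday is June 3, 2019.
Next Wednesday: June 5, 2019.
Next Friday: June 7, 2019.

June 7, 2019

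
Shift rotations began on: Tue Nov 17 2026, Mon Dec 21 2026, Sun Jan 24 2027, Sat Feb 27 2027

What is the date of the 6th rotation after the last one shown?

Every event comes 34 days after the last (34, 34, 34).
Sat Feb 27 2027 + 34 days = Fri Apr 2 2027.
Fri Apr 2 2027 + 34 days = Thu May 6 2027.
Thu May 6 2027 + 34 days = Wed Jun 9 2027.
Wed Jun 9 2027 + 34 days = Tue Jul 13 2027.
Tue Jul 13 2027 + 34 days = Mon Aug 16 2027.
Mon Aug 16 2027 + 34 days = Sun Sep 19 2027.

Sun Sep 19 2027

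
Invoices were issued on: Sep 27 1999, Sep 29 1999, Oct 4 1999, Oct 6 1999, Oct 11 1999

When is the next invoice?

The gap pattern 2, 5, 2, 5 repeats every 2 events.
These are the Mondays and Wednesdays of each week.
The following Wednesday is Oct 13 1999.

Oct 13 1999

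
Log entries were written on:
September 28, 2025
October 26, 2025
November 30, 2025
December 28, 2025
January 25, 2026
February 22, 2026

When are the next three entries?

All Sundays; the gaps (28, 35, 28, 28, 28) vary with month length.
This is the last Sunday of each month.
Last Sunday of March 2026: March 29, 2026.
April 2026 ends with Sunday April 26, 2026.
May 2026 ends with Sunday May 31, 2026.

March 29, 2026; April 26, 2026; May 31, 2026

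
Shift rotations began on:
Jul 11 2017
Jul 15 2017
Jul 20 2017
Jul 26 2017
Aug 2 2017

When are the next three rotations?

Aug 10 2017, Aug 19 2017, Aug 29 2017

Gaps: 4, 5, 6, 7 days — each gap is 1 larger than the previous one.
Next gap: 8 days. Aug 2 2017 + 8 days = Aug 10 2017.
Next gap: 9 days. Aug 10 2017 + 9 days = Aug 19 2017.
Next gap: 10 days. Aug 19 2017 + 10 days = Aug 29 2017.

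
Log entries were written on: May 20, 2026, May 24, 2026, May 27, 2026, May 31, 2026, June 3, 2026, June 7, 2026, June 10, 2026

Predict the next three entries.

June 14, 2026; June 17, 2026; June 21, 2026

Every event lands on a Wednesday or Sunday (gaps cycle 4, 3, 4, 3, 4, 3).
So the schedule is: every Wednesday and Sunday.
The following Sunday is June 14, 2026.
Next Wednesday: June 17, 2026.
The following Sunday is June 21, 2026.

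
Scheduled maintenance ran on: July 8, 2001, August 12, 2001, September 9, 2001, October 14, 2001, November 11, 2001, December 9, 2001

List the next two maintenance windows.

All dates are Sundays, 35, 28, 35, 28, 28 days apart.
Specifically, the 2nd Sunday of each month.
2nd Sunday of January 2002: January 13, 2002.
2nd Sunday of February 2002: February 10, 2002.

January 13, 2002; February 10, 2002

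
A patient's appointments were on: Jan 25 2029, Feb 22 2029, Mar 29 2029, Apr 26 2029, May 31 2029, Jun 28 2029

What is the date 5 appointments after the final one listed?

Nov 29 2029

All Thursdays; the gaps (28, 35, 28, 35, 28) vary with month length.
This is the last Thursday of each month.
July 2029 ends with Thursday Jul 26 2029.
August 2029 ends with Thursday Aug 30 2029.
September 2029 ends with Thursday Sep 27 2029.
October 2029 ends with Thursday Oct 25 2029.
Last Thursday of November 2029: Nov 29 2029.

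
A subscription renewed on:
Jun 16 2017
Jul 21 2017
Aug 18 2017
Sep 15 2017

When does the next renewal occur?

Oct 20 2017

These are Fridays at 28- or 35-day spacing (35, 28, 28).
The pattern: 3rd Friday of the month.
October 2017 — 3rd Friday is Oct 20 2017.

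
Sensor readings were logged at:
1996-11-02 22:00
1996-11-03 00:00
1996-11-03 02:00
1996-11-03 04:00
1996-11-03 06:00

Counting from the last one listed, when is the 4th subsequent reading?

The interval is a steady 2 hours (2, 2, 2, 2).
1996-11-03 06:00 + 2 h = 1996-11-03 08:00.
1996-11-03 08:00 + 2 h = 1996-11-03 10:00.
1996-11-03 10:00 + 2 h = 1996-11-03 12:00.
1996-11-03 12:00 + 2 h = 1996-11-03 14:00.

1996-11-03 14:00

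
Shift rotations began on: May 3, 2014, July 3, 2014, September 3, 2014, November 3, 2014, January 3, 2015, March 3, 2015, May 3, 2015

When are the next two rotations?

Gaps: 61, 62, 61, 61, 59, 61 days — not constant. Every event is on the 3rd of the month.
Pattern: the 3rd of every 2 months.
July 2015: July 3, 2015.
September 2015: September 3, 2015.

July 3, 2015; September 3, 2015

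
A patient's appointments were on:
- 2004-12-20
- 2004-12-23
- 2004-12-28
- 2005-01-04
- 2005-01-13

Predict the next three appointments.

2005-01-24, 2005-02-06, 2005-02-21

Gaps: 3, 5, 7, 9 days — each gap is 2 larger than the previous one.
Next gap: 11 days. 2005-01-13 + 11 days = 2005-01-24.
Next gap: 13 days. 2005-01-24 + 13 days = 2005-02-06.
Next gap: 15 days. 2005-02-06 + 15 days = 2005-02-21.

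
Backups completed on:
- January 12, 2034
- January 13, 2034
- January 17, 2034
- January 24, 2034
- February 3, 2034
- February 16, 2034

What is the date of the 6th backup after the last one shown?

July 7, 2034

The spacing grows by 3 each time: 1, 4, 7, 10, 13 days.
Next gap: 16 days. February 16, 2034 + 16 days = March 4, 2034.
Next gap: 19 days. March 4, 2034 + 19 days = March 23, 2034.
Next gap: 22 days. March 23, 2034 + 22 days = April 14, 2034.
Next gap: 25 days. April 14, 2034 + 25 days = May 9, 2034.
Next gap: 28 days. May 9, 2034 + 28 days = June 6, 2034.
Next gap: 31 days. June 6, 2034 + 31 days = July 7, 2034.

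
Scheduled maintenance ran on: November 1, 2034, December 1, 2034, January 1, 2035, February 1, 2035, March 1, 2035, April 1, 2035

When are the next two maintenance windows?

Each date is the 1st; the gaps (30, 31, 31, 28, 31) track the month lengths.
The rule is the 1st of each month.
Next: May 2035 → May 1, 2035.
June 2035: June 1, 2035.

May 1, 2035; June 1, 2035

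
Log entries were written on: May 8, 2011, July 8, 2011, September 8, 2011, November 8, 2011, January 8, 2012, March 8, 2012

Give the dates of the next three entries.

The day-of-month is always 8 (61, 62, 61, 61, 60 days between events).
So this recurs on the 8th of every 2 months.
Next: May 2012 → May 8, 2012.
July 2012: July 8, 2012.
Next: September 2012 → September 8, 2012.

May 8, 2012; July 8, 2012; September 8, 2012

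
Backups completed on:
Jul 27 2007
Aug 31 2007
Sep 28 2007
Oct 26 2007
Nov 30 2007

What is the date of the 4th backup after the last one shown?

Mar 28 2008

All Fridays; the gaps (35, 28, 28, 35) vary with month length.
This is the last Friday of each month.
Last Friday of December 2007: Dec 28 2007.
Last Friday of January 2008: Jan 25 2008.
February 2008 ends with Friday Feb 29 2008.
March 2008 ends with Friday Mar 28 2008.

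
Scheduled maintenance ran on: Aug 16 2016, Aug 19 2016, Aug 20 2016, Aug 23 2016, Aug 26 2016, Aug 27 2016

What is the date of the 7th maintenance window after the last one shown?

Sep 13 2016

The gap pattern 3, 1, 3, 3, 1 repeats every 3 events.
These are the Tuesdays, Fridays and Saturdays of each week.
The following Tuesday is Aug 30 2016.
Next Friday: Sep 2 2016.
The following Saturday is Sep 3 2016.
The following Tuesday is Sep 6 2016.
The following Friday is Sep 9 2016.
The following Saturday is Sep 10 2016.
Next Tuesday: Sep 13 2016.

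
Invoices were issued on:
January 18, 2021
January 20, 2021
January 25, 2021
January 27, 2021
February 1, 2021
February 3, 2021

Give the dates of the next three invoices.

The gap pattern 2, 5, 2, 5, 2 repeats every 2 events.
These are the Mondays and Wednesdays of each week.
Next Monday: February 8, 2021.
The following Wednesday is February 10, 2021.
The following Monday is February 15, 2021.

February 8, 2021; February 10, 2021; February 15, 2021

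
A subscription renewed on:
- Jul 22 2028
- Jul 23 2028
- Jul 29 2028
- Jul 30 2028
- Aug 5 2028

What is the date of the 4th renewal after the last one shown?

Aug 19 2028

Gaps: 1, 6, 1, 6 days — not constant, but cyclic with period 2.
The events fall on every Saturday and Sunday.
The following Sunday is Aug 6 2028.
Next Saturday: Aug 12 2028.
The following Sunday is Aug 13 2028.
The following Saturday is Aug 19 2028.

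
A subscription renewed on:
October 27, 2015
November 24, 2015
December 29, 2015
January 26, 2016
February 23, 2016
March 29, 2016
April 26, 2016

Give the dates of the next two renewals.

These are Tuesdays with 28, 35, 28, 28, 35, 28-day gaps.
Each is the final Tuesday of its month — December 29, 2015 is past the 28th, so '4th Tuesday' doesn't fit.
May 2016 ends with Tuesday May 31, 2016.
June 2016 ends with Tuesday June 28, 2016.

May 31, 2016; June 28, 2016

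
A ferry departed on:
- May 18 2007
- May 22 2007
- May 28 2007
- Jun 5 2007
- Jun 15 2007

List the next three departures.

Jun 27 2007, Jul 11 2007, Jul 27 2007

Intervals are 4, 6, 8, 10 days — an arithmetic progression with common difference 2.
Next gap: 12 days. Jun 15 2007 + 12 days = Jun 27 2007.
Next gap: 14 days. Jun 27 2007 + 14 days = Jul 11 2007.
Next gap: 16 days. Jul 11 2007 + 16 days = Jul 27 2007.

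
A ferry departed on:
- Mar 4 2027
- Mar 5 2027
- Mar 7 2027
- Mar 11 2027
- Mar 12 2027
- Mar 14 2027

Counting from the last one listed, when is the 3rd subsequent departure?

The gap pattern 1, 2, 4, 1, 2 repeats every 3 events.
These are the Thursdays, Fridays and Sundays of each week.
Next Thursday: Mar 18 2027.
Next Friday: Mar 19 2027.
The following Sunday is Mar 21 2027.

Mar 21 2027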